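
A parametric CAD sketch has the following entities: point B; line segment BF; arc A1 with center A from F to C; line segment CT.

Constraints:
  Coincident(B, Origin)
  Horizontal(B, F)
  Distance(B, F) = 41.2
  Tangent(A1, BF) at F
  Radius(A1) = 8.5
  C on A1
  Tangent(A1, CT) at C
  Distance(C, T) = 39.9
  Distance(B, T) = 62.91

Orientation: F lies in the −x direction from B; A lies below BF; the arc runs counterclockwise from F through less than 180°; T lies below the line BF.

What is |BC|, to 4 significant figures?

50.56

B is at the origin; BF is horizontal with |BF| = 41.2 and F on the −x side, so F = (-41.20, 0.000). A1 meets BF tangentially, so AF is at right angles to BF, so A = F + (0, -8.5) = (-41.20, -8.500). Since AC ⟂ CT (tangency), |AT| = √(8.5² + 39.9²) = 40.80 regardless of where C sits on A1. So T lies on both circle(B, 62.91) and circle(A, 40.80); the below-BF intersection is T = (-39.15, -49.24). C is the foot of the tangent from T: C = (-49.41, -10.69).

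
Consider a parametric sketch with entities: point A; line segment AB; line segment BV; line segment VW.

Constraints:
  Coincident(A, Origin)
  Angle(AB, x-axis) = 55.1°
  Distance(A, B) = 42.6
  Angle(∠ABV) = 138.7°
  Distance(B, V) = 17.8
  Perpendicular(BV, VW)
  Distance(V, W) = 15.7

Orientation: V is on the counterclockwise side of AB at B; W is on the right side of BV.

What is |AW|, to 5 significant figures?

66.335

A is at the origin; AB runs at 55.1° with length 42.6, so B = 42.6·(cos 55.1°, sin 55.1°) = (24.373, 34.938). ∠ABV = 138.7°, so BV runs at 55.1° + (180° − 138.7°) = 96.400° from the x-axis; with |BV| = 17.8, V = B + 17.8·(cos 96.400°, sin 96.400°) = (22.389, 52.628). The perpendicularity gives VW at right angles to BV; with |VW| = 15.7 on the right of BV, W = V + 15.7·(0.99377, 0.11147) = (37.991, 54.378). Then |AW| = |W − A| = 66.335.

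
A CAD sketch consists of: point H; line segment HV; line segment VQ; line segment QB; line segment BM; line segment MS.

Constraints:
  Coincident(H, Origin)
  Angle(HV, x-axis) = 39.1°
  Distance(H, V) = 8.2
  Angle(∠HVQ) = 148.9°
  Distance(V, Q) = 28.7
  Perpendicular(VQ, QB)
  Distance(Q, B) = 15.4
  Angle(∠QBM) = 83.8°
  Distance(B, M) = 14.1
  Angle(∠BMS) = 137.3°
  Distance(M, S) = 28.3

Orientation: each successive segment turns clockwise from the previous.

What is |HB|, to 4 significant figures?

37.43

H is at the origin; HV runs at 39.1° with length 8.2, so V = (6.364, 5.172). ∠HVQ = 148.9° gives VQ at 8.000° from the x-axis; with |VQ| = 28.7, Q = (34.78, 9.166). The perpendicularity gives QB at right angles to VQ, so QB runs at -82.00°; with |QB| = 15.4, B = (36.93, -6.084). Then |HB| = |B − H| = 37.43.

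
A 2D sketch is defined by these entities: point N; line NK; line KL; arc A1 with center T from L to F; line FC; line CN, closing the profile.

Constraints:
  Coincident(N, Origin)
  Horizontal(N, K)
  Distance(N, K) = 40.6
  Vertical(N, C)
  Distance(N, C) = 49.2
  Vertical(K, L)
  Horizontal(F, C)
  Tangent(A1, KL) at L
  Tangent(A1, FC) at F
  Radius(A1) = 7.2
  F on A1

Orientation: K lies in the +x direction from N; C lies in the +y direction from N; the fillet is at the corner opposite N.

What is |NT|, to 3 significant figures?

53.7

N is at the origin; N and K share the same y with |NK| = 40.6 and K on the +x side, so K = (40.6, 0.00). NC is vertical with |NC| = 49.2 and C on the +y side, so C = (0.00, 49.2). The virtual corner opposite N is at (40.6, 49.2). Since A1 is tangent to KL there, TL ⟂ KL and tangency of A1 to FC means the radius TF is perpendicular to FC, with radius 7.2, so the center T sits 7.2 in from both sides at T = (33.4, 42.0). Then |NT| = |T − N| = 53.7.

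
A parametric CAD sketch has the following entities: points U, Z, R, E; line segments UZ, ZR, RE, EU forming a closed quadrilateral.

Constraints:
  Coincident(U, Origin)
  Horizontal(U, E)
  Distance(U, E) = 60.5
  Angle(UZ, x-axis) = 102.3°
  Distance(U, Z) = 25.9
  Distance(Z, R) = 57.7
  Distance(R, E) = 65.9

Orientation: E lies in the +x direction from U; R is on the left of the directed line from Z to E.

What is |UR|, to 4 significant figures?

73.35

Checks: |ZR| = 57.70 ✓; |RE| = 65.90 ✓.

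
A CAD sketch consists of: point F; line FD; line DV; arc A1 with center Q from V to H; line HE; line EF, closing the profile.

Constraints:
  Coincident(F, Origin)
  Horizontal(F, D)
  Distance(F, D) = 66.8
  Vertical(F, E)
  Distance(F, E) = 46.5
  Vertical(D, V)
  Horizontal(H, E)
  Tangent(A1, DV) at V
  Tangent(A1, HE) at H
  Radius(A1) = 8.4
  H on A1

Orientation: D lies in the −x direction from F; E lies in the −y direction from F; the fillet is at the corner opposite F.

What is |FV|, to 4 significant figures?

76.90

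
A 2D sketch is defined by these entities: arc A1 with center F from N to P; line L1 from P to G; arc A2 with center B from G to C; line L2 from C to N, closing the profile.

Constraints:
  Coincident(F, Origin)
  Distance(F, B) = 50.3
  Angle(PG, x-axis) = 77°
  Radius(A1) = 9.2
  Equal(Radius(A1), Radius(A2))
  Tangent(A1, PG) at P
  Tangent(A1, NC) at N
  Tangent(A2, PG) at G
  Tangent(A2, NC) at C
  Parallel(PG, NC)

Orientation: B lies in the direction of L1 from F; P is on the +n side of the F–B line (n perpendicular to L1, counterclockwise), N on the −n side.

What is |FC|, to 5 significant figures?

51.134

The slot axis is L1's direction at 77.0°, so u = (cos 77.0°, sin 77.0°) = (0.22495, 0.97437) and n = (−sin 77.0°, cos 77.0°) = (-0.97437, 0.22495). F is at the origin and B lies 50.3 along u from F, so B = 50.3·u = (11.315, 49.011). Tangency of A1 to both parallel lines with radius 9.2 puts P and N at F ± 9.2·n: P = (-8.9642, 2.0695), N = (8.9642, -2.0695). Equal radii place G and C the same way about B: G = B + 9.2·n = (2.3508, 51.080), C = B − 9.2·n = (20.279, 46.941). Then |FC| = |C − F| = 51.134.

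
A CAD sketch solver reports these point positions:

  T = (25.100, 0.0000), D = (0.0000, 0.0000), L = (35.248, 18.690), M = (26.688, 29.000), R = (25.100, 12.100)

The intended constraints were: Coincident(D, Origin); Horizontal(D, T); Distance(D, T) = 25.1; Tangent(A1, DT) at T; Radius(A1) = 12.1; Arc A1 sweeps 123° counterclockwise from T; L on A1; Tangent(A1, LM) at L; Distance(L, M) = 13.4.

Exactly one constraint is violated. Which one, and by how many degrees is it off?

Tangent(A1, LM) at L — off by 6.70°.

D = (0.00, 0.00) ✓; D.y = 0.00, T.y = 0.00 ✓; |DT| = 25.10 ✓; ∠(RT, TD) = 90.00° ✓; |RT| = 12.10 ✓; bearing(R→L) − bearing(R→T) = 123.0° ✓; |RL| = 12.10 ✓; ∠(RL, LM) = 83.30° ✗; |LM| = 13.40 ✓.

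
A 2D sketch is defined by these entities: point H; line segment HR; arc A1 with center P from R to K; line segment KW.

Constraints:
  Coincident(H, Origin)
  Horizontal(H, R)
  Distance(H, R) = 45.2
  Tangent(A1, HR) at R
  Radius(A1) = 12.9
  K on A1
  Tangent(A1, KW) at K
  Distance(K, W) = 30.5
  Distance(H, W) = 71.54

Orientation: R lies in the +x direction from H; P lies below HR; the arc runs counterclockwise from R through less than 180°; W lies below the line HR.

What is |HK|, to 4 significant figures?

41.74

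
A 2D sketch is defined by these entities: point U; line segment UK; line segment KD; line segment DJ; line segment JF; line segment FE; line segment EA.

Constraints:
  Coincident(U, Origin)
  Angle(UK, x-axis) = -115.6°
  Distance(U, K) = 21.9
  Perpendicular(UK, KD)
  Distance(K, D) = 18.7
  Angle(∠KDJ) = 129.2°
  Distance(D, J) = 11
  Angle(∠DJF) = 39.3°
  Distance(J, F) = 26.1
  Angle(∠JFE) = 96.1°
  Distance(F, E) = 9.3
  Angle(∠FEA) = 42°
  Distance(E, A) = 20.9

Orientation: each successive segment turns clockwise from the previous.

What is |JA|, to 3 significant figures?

12.5

U is at the origin; UK runs at -115.6° with length 21.9, so K = (-9.46, -19.8). The perpendicularity gives KD at right angles to UK, so KD runs at 154°; with |KD| = 18.7, D = (-26.3, -11.7). ∠KDJ = 129.2° gives DJ at 104° from the x-axis; with |DJ| = 11.0, J = (-28.9, -0.979). ∠DJF = 39.3° gives JF at -37.1° from the x-axis; with |JF| = 26.1, F = (-8.10, -16.7). ∠JFE = 96.1° gives FE at -121° from the x-axis; with |FE| = 9.3, E = (-12.9, -24.7). ∠FEA = 42.0° gives EA at 101° from the x-axis; with |EA| = 20.9, A = (-16.9, -4.18). Then |JA| = |A − J| = 12.5.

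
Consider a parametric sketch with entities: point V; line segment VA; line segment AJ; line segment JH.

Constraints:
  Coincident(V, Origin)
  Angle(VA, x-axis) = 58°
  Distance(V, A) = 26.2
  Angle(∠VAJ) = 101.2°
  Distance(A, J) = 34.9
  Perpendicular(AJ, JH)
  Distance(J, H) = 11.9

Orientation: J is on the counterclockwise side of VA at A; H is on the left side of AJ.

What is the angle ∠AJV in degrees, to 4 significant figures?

32.73°

V is at the origin; VA runs at 58.0° with length 26.2, so A = 26.2·(cos 58.0°, sin 58.0°) = (13.88, 22.22). ∠VAJ = 101.2°, so AJ runs at 58.0° + (180° − 101.2°) = 136.8° from the x-axis; with |AJ| = 34.9, J = A + 34.9·(cos 136.8°, sin 136.8°) = (-11.56, 46.11). Then cos ∠AJV = JA·JV / (|JA||JV|), giving 32.73°.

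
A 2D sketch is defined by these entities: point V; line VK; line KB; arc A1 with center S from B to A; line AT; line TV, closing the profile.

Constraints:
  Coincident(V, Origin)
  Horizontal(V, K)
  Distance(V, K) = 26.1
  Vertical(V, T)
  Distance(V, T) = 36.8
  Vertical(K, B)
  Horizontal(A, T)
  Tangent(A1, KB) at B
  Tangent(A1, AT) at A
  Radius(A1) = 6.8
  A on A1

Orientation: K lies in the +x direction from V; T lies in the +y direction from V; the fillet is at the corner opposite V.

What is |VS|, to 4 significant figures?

35.67

V is at the origin; V and K share the same y with |VK| = 26.1 and K on the +x side, so K = (26.10, 0.000). VT is vertical with |VT| = 36.8 and T on the +y side, so T = (0.000, 36.80). The virtual corner opposite V is at (26.10, 36.80). The tangent condition forces SB to be normal to KB and A1 meets AT tangentially, so SA is at right angles to AT, with radius 6.8, so the center S sits 6.8 in from both sides at S = (19.30, 30.00). Then |VS| = |S − V| = 35.67.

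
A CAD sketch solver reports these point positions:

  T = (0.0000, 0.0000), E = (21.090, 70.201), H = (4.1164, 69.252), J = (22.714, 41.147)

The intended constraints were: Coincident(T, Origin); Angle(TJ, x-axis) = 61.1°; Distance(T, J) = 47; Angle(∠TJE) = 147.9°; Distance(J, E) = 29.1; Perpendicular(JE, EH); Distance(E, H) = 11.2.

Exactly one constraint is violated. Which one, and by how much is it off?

Distance(E, H) = 11.2 — off by 5.80.

T = (0.00, 0.00) ✓; TJ at 61.10° ✓; |TJ| = 47.00 ✓; ∠TJE = 147.9° ✓; |JE| = 29.10 ✓; ∠(JE, EH) = 90.00° ✓; |EH| = 17.00 ✗.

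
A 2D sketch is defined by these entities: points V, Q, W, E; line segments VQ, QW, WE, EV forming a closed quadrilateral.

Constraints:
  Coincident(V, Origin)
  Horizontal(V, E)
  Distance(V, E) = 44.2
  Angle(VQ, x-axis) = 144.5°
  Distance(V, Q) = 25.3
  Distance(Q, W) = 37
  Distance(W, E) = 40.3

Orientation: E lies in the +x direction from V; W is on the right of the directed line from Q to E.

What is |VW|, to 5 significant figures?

12.750

V is at the origin; VE is horizontal with |VE| = 44.2 and E in +x, so E = (44.2, 0). VQ runs at 144.5° with |VQ| = 25.3, so Q = (-20.597, 14.692). W is determined by |QW| = 37.0 and |WE| = 40.3 together: it lies at the intersection of circle(Q, 37.0) and circle(E, 40.3). With |QE| = 66.442, the foot of the radical line on QE is 31.301 from Q and the perpendicular offset is √(37.0² − 31.301²) = 19.729. Taking the right-of-QE solution: W = (5.5668, -11.470).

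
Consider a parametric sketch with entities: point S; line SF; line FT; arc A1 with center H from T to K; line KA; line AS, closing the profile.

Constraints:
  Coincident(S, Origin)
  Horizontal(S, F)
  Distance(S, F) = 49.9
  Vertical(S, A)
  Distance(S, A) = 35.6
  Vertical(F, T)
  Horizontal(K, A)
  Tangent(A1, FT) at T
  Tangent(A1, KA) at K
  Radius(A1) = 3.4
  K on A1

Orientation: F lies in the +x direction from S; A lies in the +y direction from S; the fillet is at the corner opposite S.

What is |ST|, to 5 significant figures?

59.387

S is at the origin; S and F share the same y with |SF| = 49.9 and F on the +x side, so F = (49.900, 0.0000). S and A share the same x with |SA| = 35.6 and A on the +y side, so A = (0.0000, 35.600). The virtual corner opposite S is at (49.900, 35.600). Tangency of A1 to FT means the radius HT is perpendicular to FT and A1 meets KA tangentially, so HK is at right angles to KA, with radius 3.4, so the center H sits 3.4 in from both sides at H = (46.500, 32.200). That places the tangent points at T = (49.900, 32.200) on FT and K = (46.500, 35.600) on KA. Then |ST| = |T − S| = 59.387.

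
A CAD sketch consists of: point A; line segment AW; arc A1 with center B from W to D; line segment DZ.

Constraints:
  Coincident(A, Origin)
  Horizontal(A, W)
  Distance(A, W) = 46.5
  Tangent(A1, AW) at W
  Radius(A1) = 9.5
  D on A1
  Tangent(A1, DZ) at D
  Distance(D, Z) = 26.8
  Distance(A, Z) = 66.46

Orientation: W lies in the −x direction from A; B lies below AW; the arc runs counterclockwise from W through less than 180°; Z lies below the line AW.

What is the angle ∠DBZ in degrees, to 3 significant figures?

70.5°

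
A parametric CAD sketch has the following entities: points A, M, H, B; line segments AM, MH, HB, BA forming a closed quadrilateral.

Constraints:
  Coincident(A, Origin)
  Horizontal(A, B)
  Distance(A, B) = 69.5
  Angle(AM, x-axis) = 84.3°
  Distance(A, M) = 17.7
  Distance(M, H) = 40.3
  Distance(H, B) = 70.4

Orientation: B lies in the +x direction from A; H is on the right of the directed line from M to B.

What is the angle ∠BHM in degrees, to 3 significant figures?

72.8°

A is at the origin; A and B share the same y with |AB| = 69.5 and B in +x, so B = (69.5, 0). AM runs at 84.3° with |AM| = 17.7, so M = (1.76, 17.6). H is determined by |MH| = 40.3 and |HB| = 70.4 together: it lies at the intersection of circle(M, 40.3) and circle(B, 70.4). With |MB| = 70.0, the foot of the radical line on MB is 11.2 from M and the perpendicular offset is √(40.3² − 11.2²) = 38.7. Taking the right-of-MB solution: H = (2.85, -22.7).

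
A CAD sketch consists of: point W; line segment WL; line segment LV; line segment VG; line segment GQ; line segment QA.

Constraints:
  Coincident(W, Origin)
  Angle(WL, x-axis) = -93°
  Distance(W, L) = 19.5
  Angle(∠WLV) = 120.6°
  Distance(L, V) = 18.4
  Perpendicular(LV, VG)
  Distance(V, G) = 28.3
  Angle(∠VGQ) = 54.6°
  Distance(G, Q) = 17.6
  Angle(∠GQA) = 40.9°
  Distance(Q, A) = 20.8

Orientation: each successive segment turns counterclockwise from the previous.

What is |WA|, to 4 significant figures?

34.69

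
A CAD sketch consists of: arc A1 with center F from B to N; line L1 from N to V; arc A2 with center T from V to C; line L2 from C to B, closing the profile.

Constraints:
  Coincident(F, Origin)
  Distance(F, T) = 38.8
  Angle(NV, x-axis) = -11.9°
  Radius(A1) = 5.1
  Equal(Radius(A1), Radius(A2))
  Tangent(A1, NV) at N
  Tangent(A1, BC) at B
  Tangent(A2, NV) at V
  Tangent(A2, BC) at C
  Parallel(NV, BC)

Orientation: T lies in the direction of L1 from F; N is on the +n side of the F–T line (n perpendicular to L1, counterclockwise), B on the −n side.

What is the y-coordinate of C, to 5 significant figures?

-12.991

The slot axis is L1's direction at -11.9°, so u = (cos -11.9°, sin -11.9°) = (0.97851, -0.20620) and n = (−sin -11.9°, cos -11.9°) = (0.20620, 0.97851). F is at the origin and T lies 38.8 along u from F, so T = 38.8·u = (37.966, -8.0007). Tangency of A1 to both parallel lines with radius 5.1 puts N and B at F ± 5.1·n: N = (1.0516, 4.9904), B = (-1.0516, -4.9904). Equal radii place V and C the same way about T: V = T + 5.1·n = (39.018, -3.0103), C = T − 5.1·n = (36.915, -12.991). So C.y = -12.991.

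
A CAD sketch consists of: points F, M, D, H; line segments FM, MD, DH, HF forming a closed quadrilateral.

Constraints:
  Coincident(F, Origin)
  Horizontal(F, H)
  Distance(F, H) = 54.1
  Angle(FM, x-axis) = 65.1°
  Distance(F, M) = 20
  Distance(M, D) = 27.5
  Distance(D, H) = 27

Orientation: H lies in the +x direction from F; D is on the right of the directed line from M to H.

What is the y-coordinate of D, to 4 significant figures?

-1.974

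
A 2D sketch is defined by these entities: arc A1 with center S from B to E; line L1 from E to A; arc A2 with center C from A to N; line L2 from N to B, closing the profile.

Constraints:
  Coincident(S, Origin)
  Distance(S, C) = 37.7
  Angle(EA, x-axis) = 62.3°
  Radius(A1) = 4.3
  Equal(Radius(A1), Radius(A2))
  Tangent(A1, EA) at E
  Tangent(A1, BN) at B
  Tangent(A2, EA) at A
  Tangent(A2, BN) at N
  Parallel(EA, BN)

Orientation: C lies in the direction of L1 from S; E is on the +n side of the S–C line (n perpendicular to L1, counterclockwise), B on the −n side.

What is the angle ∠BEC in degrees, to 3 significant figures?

83.5°

The slot axis is L1's direction at 62.3°, so u = (cos 62.3°, sin 62.3°) = (0.465, 0.885) and n = (−sin 62.3°, cos 62.3°) = (-0.885, 0.465). S is at the origin and C lies 37.7 along u from S, so C = 37.7·u = (17.5, 33.4). Tangency of A1 to both parallel lines with radius 4.3 puts E and B at S ± 4.3·n: E = (-3.81, 2.00), B = (3.81, -2.00). Then cos ∠BEC = EB·EC / (|EB||EC|), giving 83.5°.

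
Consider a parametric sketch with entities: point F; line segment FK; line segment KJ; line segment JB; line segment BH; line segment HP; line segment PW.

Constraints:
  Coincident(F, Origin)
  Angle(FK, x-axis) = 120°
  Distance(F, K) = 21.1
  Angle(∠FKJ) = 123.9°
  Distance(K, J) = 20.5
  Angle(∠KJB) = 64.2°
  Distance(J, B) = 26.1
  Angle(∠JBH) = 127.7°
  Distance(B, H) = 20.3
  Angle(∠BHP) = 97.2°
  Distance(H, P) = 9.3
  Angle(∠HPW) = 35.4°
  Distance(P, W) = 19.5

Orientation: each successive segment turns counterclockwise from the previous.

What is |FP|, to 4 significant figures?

2.430

F is at the origin; FK runs at 120.0° with length 21.1, so K = (-10.55, 18.27). ∠FKJ = 123.9° gives KJ at 176.1° from the x-axis; with |KJ| = 20.5, J = (-31.00, 19.67). ∠KJB = 64.2° gives JB at -68.10° from the x-axis; with |JB| = 26.1, B = (-21.27, -4.549). ∠JBH = 127.7° gives BH at -15.80° from the x-axis; with |BH| = 20.3, H = (-1.735, -10.08). ∠BHP = 97.2° gives HP at 67.00° from the x-axis; with |HP| = 9.3, P = (1.899, -1.516). Then |FP| = |P − F| = 2.430.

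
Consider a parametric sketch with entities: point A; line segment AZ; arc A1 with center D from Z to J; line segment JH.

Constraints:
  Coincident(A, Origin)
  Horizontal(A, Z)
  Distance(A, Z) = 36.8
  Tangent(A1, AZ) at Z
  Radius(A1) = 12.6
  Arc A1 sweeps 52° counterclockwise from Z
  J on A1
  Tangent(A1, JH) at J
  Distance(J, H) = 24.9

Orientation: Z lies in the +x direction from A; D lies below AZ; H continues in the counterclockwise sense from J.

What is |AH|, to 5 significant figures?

27.050

A is at the origin; A and Z share the same y with |AZ| = 36.8 and Z on the +x side, so Z = (36.800, 0.0000). The tangent condition forces DZ to be normal to AZ, so D = Z + (0, -12.6) = (36.800, -12.600). On A1, Z sits at bearing 90° from D; a 52° counterclockwise sweep puts J at bearing 142°, so J = D + 12.6·(cos 142°, sin 142°) = (26.871, -4.8427). A1 meets JH tangentially, so DJ is at right angles to JH, so JH runs along (−sin 142°, cos 142°); with |JH| = 24.9, H = (11.541, -24.464). Then |AH| = |H − A| = 27.050.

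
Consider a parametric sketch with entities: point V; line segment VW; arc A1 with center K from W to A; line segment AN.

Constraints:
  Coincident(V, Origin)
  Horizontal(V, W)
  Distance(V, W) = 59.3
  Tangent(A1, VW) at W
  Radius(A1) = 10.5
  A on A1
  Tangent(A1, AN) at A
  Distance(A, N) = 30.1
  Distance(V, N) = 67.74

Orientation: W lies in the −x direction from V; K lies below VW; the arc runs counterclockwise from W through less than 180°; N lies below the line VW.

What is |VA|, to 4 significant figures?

70.18

V is at the origin; VW is horizontal with |VW| = 59.3 and W on the −x side, so W = (-59.30, 0.000). Since A1 is tangent to VW there, KW ⟂ VW, so K = W + (0, -10.5) = (-59.30, -10.50). Since KA ⟂ AN (tangency), |KN| = √(10.5² + 30.1²) = 31.88 regardless of where A sits on A1. So N lies on both circle(V, 67.74) and circle(K, 31.88); the below-VW intersection is N = (-53.30, -41.81). A is the foot of the tangent from N: A = (-68.39, -15.76).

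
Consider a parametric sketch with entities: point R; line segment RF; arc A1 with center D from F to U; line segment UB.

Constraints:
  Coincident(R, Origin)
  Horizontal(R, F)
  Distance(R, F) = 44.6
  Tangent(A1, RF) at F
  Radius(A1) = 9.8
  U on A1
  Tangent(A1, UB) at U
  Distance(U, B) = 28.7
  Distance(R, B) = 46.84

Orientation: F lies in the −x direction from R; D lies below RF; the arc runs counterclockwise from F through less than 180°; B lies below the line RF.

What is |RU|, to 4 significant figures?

53.91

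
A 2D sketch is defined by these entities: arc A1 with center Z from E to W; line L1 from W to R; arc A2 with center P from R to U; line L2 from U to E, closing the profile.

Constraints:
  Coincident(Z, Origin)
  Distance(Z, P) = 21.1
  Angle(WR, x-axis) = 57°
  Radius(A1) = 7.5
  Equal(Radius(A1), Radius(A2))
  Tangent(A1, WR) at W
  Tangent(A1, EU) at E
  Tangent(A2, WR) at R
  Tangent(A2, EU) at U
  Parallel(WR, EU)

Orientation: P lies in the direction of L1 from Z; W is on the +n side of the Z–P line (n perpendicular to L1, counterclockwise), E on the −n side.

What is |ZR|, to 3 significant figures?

22.4

The slot axis is L1's direction at 57.0°, so u = (cos 57.0°, sin 57.0°) = (0.545, 0.839) and n = (−sin 57.0°, cos 57.0°) = (-0.839, 0.545). Z is at the origin and P lies 21.1 along u from Z, so P = 21.1·u = (11.5, 17.7). Tangency of A1 to both parallel lines with radius 7.5 puts W and E at Z ± 7.5·n: W = (-6.29, 4.08), E = (6.29, -4.08). Equal radii place R and U the same way about P: R = P + 7.5·n = (5.20, 21.8), U = P − 7.5·n = (17.8, 13.6). Then |ZR| = |R − Z| = 22.4.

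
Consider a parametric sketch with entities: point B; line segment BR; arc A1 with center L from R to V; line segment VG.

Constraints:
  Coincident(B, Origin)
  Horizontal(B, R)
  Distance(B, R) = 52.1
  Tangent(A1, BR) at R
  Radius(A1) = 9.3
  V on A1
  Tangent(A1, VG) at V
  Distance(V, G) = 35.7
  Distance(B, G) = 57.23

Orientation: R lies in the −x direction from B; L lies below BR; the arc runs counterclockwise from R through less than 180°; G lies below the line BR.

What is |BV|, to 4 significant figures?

61.31

B is at the origin; BR is horizontal with |BR| = 52.1 and R on the −x side, so R = (-52.10, 0.000). Tangency of A1 to BR means the radius LR is perpendicular to BR, so L = R + (0, -9.3) = (-52.10, -9.300). Since LV ⟂ VG (tangency), |LG| = √(9.3² + 35.7²) = 36.89 regardless of where V sits on A1. So G lies on both circle(B, 57.23) and circle(L, 36.89); the below-BR intersection is G = (-37.54, -43.20). V is the foot of the tangent from G: V = (-59.44, -15.01).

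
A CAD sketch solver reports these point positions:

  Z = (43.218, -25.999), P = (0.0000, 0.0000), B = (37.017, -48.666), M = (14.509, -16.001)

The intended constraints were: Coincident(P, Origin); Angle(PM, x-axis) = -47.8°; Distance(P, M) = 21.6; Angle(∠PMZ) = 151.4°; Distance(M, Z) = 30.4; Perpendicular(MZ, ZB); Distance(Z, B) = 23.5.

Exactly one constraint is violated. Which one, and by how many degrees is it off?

Perpendicular(MZ, ZB) — off by 3.90°.

P = (0.00, 0.00) ✓; PM at -47.80° ✓; |PM| = 21.60 ✓; ∠PMZ = 151.4° ✓; |MZ| = 30.40 ✓; ∠(MZ, ZB) = 86.10° ✗; |ZB| = 23.50 ✓.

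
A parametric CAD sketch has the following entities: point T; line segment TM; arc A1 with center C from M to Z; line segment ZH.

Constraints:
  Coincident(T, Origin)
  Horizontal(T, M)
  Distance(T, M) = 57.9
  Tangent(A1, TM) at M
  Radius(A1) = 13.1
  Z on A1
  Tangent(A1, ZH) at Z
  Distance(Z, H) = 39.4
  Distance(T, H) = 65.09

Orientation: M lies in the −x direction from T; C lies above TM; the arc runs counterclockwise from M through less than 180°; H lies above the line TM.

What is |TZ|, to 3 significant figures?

46.4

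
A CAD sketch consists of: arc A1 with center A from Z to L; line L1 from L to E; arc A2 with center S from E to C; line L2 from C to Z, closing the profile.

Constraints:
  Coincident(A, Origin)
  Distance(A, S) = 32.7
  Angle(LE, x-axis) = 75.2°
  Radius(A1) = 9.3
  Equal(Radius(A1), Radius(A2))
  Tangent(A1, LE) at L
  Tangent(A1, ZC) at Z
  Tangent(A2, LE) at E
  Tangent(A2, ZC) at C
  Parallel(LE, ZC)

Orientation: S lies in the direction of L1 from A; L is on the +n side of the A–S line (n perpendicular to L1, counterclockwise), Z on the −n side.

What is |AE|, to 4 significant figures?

34.00

Tangency of A1 to both parallel lines with radius 9.3 puts L and Z at A ± 9.3·n: L = (-8.991, 2.376), Z = (8.991, -2.376). Equal radii place E and C the same way about S: E = S + 9.3·n = (-0.6384, 33.99), C = S − 9.3·n = (17.34, 29.24). Then |AE| = |E − A| = 34.00.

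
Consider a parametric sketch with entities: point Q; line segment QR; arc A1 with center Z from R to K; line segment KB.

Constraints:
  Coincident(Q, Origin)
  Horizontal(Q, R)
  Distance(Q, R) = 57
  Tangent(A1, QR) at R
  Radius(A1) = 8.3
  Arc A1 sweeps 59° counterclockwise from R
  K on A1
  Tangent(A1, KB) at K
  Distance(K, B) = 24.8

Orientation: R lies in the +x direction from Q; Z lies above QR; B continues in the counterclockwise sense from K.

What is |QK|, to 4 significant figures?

64.24

Q is at the origin; Q and R share the same y with |QR| = 57.0 and R on the +x side, so R = (57.00, 0.000). A1 meets QR tangentially, so ZR is at right angles to QR, so Z = R + (0, 8.3) = (57.00, 8.300). On A1, R sits at bearing -90° from Z; a 59° counterclockwise sweep puts K at bearing -31°, so K = Z + 8.3·(cos -31°, sin -31°) = (64.11, 4.025). Then |QK| = |K − Q| = 64.24.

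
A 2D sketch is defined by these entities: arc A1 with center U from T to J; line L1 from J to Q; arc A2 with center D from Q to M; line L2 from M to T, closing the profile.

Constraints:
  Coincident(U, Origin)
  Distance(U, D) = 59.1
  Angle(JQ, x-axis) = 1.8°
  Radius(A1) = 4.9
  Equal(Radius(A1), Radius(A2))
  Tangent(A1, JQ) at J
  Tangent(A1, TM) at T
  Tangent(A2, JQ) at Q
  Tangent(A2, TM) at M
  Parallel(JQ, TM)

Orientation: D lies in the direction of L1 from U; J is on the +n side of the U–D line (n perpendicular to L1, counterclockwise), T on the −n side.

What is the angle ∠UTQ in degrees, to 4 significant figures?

80.58°

The slot axis is L1's direction at 1.8°, so u = (cos 1.8°, sin 1.8°) = (0.9995, 0.03141) and n = (−sin 1.8°, cos 1.8°) = (-0.03141, 0.9995). U is at the origin and D lies 59.1 along u from U, so D = 59.1·u = (59.07, 1.856). Tangency of A1 to both parallel lines with radius 4.9 puts J and T at U ± 4.9·n: J = (-0.1539, 4.898), T = (0.1539, -4.898). Equal radii place Q and M the same way about D: Q = D + 4.9·n = (58.92, 6.754), M = D − 4.9·n = (59.22, -3.041). Then cos ∠UTQ = TU·TQ / (|TU||TQ|), giving 80.58°.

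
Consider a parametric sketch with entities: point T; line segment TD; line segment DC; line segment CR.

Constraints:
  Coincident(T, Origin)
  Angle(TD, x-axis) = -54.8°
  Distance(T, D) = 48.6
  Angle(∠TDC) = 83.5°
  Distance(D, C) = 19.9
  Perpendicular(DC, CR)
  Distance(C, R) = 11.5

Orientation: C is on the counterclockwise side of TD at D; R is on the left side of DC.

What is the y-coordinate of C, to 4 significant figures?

-26.48

T is at the origin; TD runs at -54.8° with length 48.6, so D = 48.6·(cos -54.8°, sin -54.8°) = (28.01, -39.71). ∠TDC = 83.5°, so DC runs at -54.8° + (180° − 83.5°) = 41.70° from the x-axis; with |DC| = 19.9, C = D + 19.9·(cos 41.70°, sin 41.70°) = (42.87, -26.48). So C.y = -26.48.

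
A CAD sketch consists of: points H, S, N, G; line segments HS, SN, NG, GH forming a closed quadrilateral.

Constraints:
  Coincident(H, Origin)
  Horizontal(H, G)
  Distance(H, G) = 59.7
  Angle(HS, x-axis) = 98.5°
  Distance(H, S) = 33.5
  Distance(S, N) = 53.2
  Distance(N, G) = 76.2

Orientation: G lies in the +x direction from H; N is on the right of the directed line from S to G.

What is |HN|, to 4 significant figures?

23.85

Checks: |SN| = 53.20 ✓; |NG| = 76.20 ✓.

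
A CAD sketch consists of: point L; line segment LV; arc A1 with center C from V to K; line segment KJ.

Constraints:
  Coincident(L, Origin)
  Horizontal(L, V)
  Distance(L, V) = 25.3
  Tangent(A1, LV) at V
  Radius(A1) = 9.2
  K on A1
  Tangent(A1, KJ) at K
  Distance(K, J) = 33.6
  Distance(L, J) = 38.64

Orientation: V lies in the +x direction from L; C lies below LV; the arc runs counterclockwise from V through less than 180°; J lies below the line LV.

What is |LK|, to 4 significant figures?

17.73

L is at the origin; L and V share the same y with |LV| = 25.3 and V on the +x side, so V = (25.30, 0.000). The tangent condition forces CV to be normal to LV, so C = V + (0, -9.2) = (25.30, -9.200). Since CK ⟂ KJ (tangency), |CJ| = √(9.2² + 33.6²) = 34.84 regardless of where K sits on A1. So J lies on both circle(L, 38.64) and circle(C, 34.84); the below-LV intersection is J = (5.963, -38.18). K is the foot of the tangent from J: K = (16.57, -6.296).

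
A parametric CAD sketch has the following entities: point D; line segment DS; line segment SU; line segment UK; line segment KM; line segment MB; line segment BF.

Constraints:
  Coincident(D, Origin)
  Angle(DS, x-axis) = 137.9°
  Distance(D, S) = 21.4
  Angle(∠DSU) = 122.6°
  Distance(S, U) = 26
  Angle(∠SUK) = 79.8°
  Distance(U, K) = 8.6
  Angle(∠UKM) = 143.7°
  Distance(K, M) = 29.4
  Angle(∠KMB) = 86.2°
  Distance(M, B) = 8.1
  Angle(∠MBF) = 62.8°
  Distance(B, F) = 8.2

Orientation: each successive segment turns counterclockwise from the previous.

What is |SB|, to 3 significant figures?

22.6

D is at the origin; DS runs at 137.9° with length 21.4, so S = (-15.9, 14.3). ∠DSU = 122.6° gives SU at -165° from the x-axis; with |SU| = 26.0, U = (-41.0, 7.49). ∠SUK = 79.8° gives UK at -64.5° from the x-axis; with |UK| = 8.6, K = (-37.3, -0.276). ∠UKM = 143.7° gives KM at -28.2° from the x-axis; with |KM| = 29.4, M = (-11.3, -14.2). ∠KMB = 86.2° gives MB at 65.6° from the x-axis; with |MB| = 8.1, B = (-8.00, -6.79). Then |SB| = |B − S| = 22.6.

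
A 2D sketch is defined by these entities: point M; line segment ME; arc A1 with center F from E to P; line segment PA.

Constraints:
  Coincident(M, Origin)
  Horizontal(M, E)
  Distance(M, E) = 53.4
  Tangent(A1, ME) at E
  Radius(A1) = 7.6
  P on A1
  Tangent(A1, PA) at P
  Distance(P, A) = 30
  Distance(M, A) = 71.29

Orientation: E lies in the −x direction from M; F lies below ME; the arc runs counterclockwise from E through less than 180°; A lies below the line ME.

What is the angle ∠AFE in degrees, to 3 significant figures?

167°

Checks: ∠(FE, EM) = 90.00° ✓; |FE| = 7.600 ✓; |FP| = 7.600 ✓; ∠(FP, PA) = 90.00° ✓; |PA| = 30.00 ✓; |MA| = 71.29 ✓.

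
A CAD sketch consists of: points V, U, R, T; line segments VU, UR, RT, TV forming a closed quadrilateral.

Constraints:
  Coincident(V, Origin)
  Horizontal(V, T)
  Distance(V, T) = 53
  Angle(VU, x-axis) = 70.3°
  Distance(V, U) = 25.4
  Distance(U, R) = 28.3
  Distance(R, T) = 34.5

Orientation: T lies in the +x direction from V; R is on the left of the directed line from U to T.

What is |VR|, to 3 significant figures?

47.1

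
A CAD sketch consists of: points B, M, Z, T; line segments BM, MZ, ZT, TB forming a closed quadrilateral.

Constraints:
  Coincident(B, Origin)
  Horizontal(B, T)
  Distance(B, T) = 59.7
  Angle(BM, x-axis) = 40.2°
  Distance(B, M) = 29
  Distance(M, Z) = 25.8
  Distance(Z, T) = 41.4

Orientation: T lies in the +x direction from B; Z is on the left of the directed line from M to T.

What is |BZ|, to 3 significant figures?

54.8

Checks: |MZ| = 25.80 ✓; |ZT| = 41.40 ✓.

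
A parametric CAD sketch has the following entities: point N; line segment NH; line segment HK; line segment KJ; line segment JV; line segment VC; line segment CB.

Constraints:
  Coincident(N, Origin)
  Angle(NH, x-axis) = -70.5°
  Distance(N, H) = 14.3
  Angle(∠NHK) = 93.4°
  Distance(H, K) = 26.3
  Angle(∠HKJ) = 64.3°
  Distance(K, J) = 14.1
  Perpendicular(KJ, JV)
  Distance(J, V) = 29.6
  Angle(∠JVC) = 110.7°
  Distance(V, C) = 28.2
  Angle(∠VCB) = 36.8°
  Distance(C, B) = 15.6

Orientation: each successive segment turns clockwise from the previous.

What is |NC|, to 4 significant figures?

42.62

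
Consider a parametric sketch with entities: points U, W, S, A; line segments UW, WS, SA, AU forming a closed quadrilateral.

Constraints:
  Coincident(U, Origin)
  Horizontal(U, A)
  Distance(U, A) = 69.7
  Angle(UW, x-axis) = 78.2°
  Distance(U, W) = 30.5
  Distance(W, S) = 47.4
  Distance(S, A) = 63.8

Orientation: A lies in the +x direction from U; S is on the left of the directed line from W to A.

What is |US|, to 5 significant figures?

73.175

U is at the origin; UA is horizontal with |UA| = 69.7 and A in +x, so A = (69.7, 0). UW runs at 78.2° with |UW| = 30.5, so W = (6.2371, 29.855). S is determined by |WS| = 47.4 and |SA| = 63.8 together: it lies at the intersection of circle(W, 47.4) and circle(A, 63.8). With |WA| = 70.135, the foot of the radical line on WA is 22.066 from W and the perpendicular offset is √(47.4² − 22.066²) = 41.951. Taking the left-of-WA solution: S = (44.062, 58.422).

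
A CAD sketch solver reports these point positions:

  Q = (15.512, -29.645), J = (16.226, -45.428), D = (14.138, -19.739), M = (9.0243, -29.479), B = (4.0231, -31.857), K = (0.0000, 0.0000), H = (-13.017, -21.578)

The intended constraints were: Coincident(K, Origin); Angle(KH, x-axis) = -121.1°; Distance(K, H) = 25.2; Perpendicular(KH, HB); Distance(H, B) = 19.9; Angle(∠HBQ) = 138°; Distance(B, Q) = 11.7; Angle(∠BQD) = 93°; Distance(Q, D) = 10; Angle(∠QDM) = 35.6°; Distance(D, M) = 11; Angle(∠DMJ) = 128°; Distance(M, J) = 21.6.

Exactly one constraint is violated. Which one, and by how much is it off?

Distance(M, J) = 21.6 — off by 4.10.

K = (0.00, 0.00) ✓; KH at -121.1° ✓; |KH| = 25.20 ✓; ∠(KH, HB) = 90.00° ✓; |HB| = 19.90 ✓; ∠HBQ = 138.0° ✓; |BQ| = 11.70 ✓; ∠BQD = 93.00° ✓; |QD| = 10.00 ✓; ∠QDM = 35.60° ✓; |DM| = 11.00 ✓; ∠DMJ = 128.0° ✓; |MJ| = 17.50 ✗.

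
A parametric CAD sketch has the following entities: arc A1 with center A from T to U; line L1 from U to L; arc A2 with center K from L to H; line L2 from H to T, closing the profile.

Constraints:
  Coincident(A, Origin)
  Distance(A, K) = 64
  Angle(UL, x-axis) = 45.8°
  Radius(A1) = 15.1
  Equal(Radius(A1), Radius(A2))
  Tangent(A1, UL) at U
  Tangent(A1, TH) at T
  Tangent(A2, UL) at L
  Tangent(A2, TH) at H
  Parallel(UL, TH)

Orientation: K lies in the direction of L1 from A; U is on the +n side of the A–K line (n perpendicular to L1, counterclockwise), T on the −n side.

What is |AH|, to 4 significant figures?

65.76

Tangency of A1 to both parallel lines with radius 15.1 puts U and T at A ± 15.1·n: U = (-10.83, 10.53), T = (10.83, -10.53). Equal radii place L and H the same way about K: L = K + 15.1·n = (33.79, 56.41), H = K − 15.1·n = (55.44, 35.36). Then |AH| = |H − A| = 65.76.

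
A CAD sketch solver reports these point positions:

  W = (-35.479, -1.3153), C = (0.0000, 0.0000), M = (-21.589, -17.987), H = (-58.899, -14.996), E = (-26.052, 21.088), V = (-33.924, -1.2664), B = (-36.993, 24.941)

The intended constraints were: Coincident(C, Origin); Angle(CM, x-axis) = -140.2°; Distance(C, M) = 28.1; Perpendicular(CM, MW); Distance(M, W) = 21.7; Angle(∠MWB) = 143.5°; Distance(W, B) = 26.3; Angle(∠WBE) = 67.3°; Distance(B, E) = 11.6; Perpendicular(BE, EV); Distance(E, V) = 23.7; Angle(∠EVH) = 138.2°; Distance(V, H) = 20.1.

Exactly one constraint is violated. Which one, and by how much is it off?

Distance(V, H) = 20.1 — off by 8.40.

C = (0.00, 0.00) ✓; CM at -140.2° ✓; |CM| = 28.10 ✓; ∠(CM, MW) = 90.00° ✓; |MW| = 21.70 ✓; ∠MWB = 143.5° ✓; |WB| = 26.30 ✓; ∠WBE = 67.30° ✓; |BE| = 11.60 ✓; ∠(BE, EV) = 90.00° ✓; |EV| = 23.70 ✓; ∠EVH = 138.2° ✓; |VH| = 28.50 ✗.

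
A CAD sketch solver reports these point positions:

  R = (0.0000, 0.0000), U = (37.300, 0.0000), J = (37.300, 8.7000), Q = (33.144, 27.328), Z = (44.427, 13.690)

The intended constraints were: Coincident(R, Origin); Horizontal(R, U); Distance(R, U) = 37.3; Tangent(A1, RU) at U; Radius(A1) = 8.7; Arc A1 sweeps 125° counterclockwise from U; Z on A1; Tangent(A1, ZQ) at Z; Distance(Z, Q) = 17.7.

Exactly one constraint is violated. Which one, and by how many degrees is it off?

Tangent(A1, ZQ) at Z — off by 4.60°.

R = (0.00, 0.00) ✓; R.y = 0.00, U.y = 0.00 ✓; |RU| = 37.30 ✓; ∠(JU, UR) = 90.00° ✓; |JU| = 8.700 ✓; bearing(J→Z) − bearing(J→U) = 125.0° ✓; |JZ| = 8.700 ✓; ∠(JZ, ZQ) = 85.40° ✗; |ZQ| = 17.70 ✓.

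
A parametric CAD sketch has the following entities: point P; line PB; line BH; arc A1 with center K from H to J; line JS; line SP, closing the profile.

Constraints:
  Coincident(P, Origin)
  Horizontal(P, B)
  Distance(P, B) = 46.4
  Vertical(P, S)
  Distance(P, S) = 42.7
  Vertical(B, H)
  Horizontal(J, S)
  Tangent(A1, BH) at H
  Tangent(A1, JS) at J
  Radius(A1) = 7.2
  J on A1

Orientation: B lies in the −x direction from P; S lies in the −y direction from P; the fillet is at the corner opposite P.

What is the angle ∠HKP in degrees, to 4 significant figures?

137.8°

The virtual corner opposite P is at (-46.40, -42.70). A1 meets BH tangentially, so KH is at right angles to BH and A1 meets JS tangentially, so KJ is at right angles to JS, with radius 7.2, so the center K sits 7.2 in from both sides at K = (-39.20, -35.50). That places the tangent points at H = (-46.40, -35.50) on BH and J = (-39.20, -42.70) on JS. Then cos ∠HKP = KH·KP / (|KH||KP|), giving 137.8°.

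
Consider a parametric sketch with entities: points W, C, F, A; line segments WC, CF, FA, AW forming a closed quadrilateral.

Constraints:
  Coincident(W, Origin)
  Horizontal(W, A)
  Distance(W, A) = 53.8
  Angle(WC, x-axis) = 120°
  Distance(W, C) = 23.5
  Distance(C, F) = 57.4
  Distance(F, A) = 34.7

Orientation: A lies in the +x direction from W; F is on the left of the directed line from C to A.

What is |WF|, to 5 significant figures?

55.331

W is at the origin; W and A share the same y with |WA| = 53.8 and A in +x, so A = (53.8, 0). WC runs at 120.0° with |WC| = 23.5, so C = (-11.750, 20.352). F is determined by |CF| = 57.4 and |FA| = 34.7 together: it lies at the intersection of circle(C, 57.4) and circle(A, 34.7). With |CA| = 68.637, the foot of the radical line on CA is 49.548 from C and the perpendicular offset is √(57.4² − 49.548²) = 28.978. Taking the left-of-CA solution: F = (44.162, 33.335).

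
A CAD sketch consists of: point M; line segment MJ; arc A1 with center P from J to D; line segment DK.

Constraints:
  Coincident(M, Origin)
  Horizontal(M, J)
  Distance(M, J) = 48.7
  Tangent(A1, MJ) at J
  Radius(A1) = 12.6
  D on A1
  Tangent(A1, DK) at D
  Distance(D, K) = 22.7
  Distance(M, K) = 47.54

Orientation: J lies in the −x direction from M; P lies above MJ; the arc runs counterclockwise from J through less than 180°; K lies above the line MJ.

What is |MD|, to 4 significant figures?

37.86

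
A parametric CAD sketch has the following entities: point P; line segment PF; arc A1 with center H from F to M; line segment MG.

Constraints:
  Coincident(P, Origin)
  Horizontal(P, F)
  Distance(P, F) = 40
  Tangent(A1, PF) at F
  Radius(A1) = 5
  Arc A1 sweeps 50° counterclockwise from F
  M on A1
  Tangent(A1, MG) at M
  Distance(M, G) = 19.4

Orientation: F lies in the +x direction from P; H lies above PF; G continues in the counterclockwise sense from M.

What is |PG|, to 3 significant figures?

58.7

P is at the origin; P and F share the same y with |PF| = 40.0 and F on the +x side, so F = (40.0, 0.00). Tangency of A1 to PF means the radius HF is perpendicular to PF, so H = F + (0, 5) = (40.0, 5.00). On A1, F sits at bearing -90° from H; a 50° counterclockwise sweep puts M at bearing -40°, so M = H + 5.0·(cos -40°, sin -40°) = (43.8, 1.79). The tangent condition forces HM to be normal to MG, so MG runs along (−sin -40°, cos -40°); with |MG| = 19.4, G = (56.3, 16.6). Then |PG| = |G − P| = 58.7.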